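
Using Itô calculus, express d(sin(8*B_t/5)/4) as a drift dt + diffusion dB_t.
d(sin(8*B_t/5)/4) = (-8*sin(8*B_t/5)/25) dt + (2*cos(8*B_t/5)/5) dB_t

Itô's formula for f(B_t) gives d f(B_t) = f'(B_t) dB_t + (1/2) f''(B_t) dt. Compute derivatives of f(x) = sin(8*x/5)/4:
  f'(x)  = 2*cos(8*x/5)/5
  f''(x) = -16*sin(8*x/5)/25
Substitute x = B_t and multiply the f'' term by 1/2:
  drift     = (1/2) * (-16*sin(8*x/5)/25) evaluated at B_t = -8*sin(8*B_t/5)/25
  diffusion = (2*cos(8*x/5)/5) evaluated at B_t = 2*cos(8*B_t/5)/5
Therefore d(sin(8*B_t/5)/4) = (-8*sin(8*B_t/5)/25) dt + (2*cos(8*B_t/5)/5) dB_t.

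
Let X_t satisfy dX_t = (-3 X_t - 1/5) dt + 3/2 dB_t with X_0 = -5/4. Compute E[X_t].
E[X_t] = -1/15 - 71*exp(-3*t)/60

Taking expectations and using E[dB_t] = 0, the mean m(t) = E[X_t] satisfies the ODE m'(t) = a m(t) + b with m(0) = x_0. With a = -3, b = -1/5, x_0 = -5/4, the solution is
  m(t) = x_0 * exp(a t) + (b/a) * (exp(a t) - 1)
       = (-5/4) * exp((-3) t) + ((-1/5)/(-3)) * (exp((-3) t) - 1)
       = -1/15 - 71*exp(-3*t)/60.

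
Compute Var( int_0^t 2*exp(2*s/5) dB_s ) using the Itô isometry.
Var = 5*exp(4*t/5) - 5

The Itô integral of a deterministic integrand f(s) has mean 0 because each increment f(s) * (B_{s+ds} - B_s) has mean 0. By the Itô isometry:
  Var( int_0^t f(s) dB_s ) = E[ (int_0^t f(s) dB_s)^2 ] = int_0^t f(s)^2 ds.
Here f(s) = 2*exp(2*s/5), so f(s)^2 = 4*exp(4*s/5). Integrate:
  int_0^t (4*exp(4*s/5)) ds = 5*exp(4*t/5) - 5.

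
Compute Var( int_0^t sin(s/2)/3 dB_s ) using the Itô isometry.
Var = t/18 - sin(t)/18

The Itô integral of a deterministic integrand f(s) has mean 0 because each increment f(s) * (B_{s+ds} - B_s) has mean 0. By the Itô isometry:
  Var( int_0^t f(s) dB_s ) = E[ (int_0^t f(s) dB_s)^2 ] = int_0^t f(s)^2 ds.
Here f(s) = sin(s/2)/3, so f(s)^2 = sin(s/2)^2/9. Integrate:
  int_0^t (sin(s/2)^2/9) ds = t/18 - sin(t)/18.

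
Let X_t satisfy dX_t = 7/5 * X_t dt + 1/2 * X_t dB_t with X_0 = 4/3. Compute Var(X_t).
Var(X_t) = 16*(exp(t/4) - 1)*exp(14*t/5)/9

For GBM dX = mu X dt + sigma X dB with X_0 = x_0, apply Itô to Y = log X: dY = (mu - sigma^2/2) dt + sigma dB, so Y_t = log(x_0) + (mu - sigma^2/2) t + sigma B_t and hence X_t = x_0 * exp((mu - sigma^2/2) t + sigma B_t).
With mu = 7/5, sigma = 1/2, x_0 = 4/3, this gives:
  X_t = 4/3 * exp((51/40) * t + (1/2) * B_t).
Since sigma*B_t ~ Normal(0, sigma^2 t), E[exp(sigma*B_t)] = exp(sigma^2 t / 2); so E[X_t] = x_0 * exp((mu - sigma^2/2) t) * exp(sigma^2 t / 2) = x_0 * exp(mu t) = 4*exp(7*t/5)/3.
Var(X_t) = E[X_t^2] - (E[X_t])^2 = x_0^2 * exp(2 mu t) * (exp(sigma^2 t) - 1) = 16*(exp(t/4) - 1)*exp(14*t/5)/9.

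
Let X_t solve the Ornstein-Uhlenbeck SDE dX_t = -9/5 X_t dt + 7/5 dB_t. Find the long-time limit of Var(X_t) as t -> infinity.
lim Var(X_t) = 49/90

The OU SDE dX = -theta X dt + sigma dB admits the integrating factor exp(theta t): d(exp(theta t) X_t) = sigma exp(theta t) dB_t. Integrating from 0 to t gives X_t = x_0 * exp(-theta t) + sigma * int_0^t exp(-theta (t-s)) dB_s for any initial x_0. The Itô integral has variance (by the Itô isometry) sigma^2 * int_0^t exp(-2 theta (t - s)) ds = sigma^2 * (1 - exp(-2 theta t)) / (2 theta), independent of x_0.
With theta = 9/5, sigma = 7/5:
  Var(X_t) = (7/5)^2 * (1 - exp(-2*9/5 t)) / (2 * 9/5) = 49/90 - 49*exp(-18*t/5)/90.
As t -> infinity, exp(-2*9/5 t) -> 0, so the stationary variance is sigma^2 / (2 theta) = 49/90.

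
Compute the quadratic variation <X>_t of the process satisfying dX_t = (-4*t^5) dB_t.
<X>_t = 16*t^11/11

For an Itô process dX_t = a(t) dt + b(t) dB_t, the quadratic variation is <X>_t = int_0^t b(s)^2 ds (the drift term does not contribute). Here b(s) = -4*s^5, so
  b(s)^2 = 16*s^10.
Integrating from 0 to t:
  <X>_t = int_0^t (16*s^10) ds = 16*t^11/11.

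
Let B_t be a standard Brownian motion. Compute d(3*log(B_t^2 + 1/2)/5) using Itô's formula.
d(3*log(B_t^2 + 1/2)/5) = (6*(1 - 2*B_t^2)/(5*(2*B_t^2 + 1)^2)) dt + (12*B_t/(5*(2*B_t^2 + 1))) dB_t

Itô's formula for f(B_t) gives d f(B_t) = f'(B_t) dB_t + (1/2) f''(B_t) dt. Compute derivatives of f(x) = 3*log(x^2 + 1/2)/5:
  f'(x)  = 12*x/(5*(2*x^2 + 1))
  f''(x) = 12*(1 - 2*x^2)/(5*(2*x^2 + 1)^2)
Substitute x = B_t and multiply the f'' term by 1/2:
  drift     = (1/2) * (12*(1 - 2*x^2)/(5*(2*x^2 + 1)^2)) evaluated at B_t = 6*(1 - 2*B_t^2)/(5*(2*B_t^2 + 1)^2)
  diffusion = (12*x/(5*(2*x^2 + 1))) evaluated at B_t = 12*B_t/(5*(2*B_t^2 + 1))
Therefore d(3*log(B_t^2 + 1/2)/5) = (6*(1 - 2*B_t^2)/(5*(2*B_t^2 + 1)^2)) dt + (12*B_t/(5*(2*B_t^2 + 1))) dB_t.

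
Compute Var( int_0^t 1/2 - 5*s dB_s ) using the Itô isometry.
Var = t*(100*t^2 - 30*t + 3)/12

The Itô integral of a deterministic integrand f(s) has mean 0 because each increment f(s) * (B_{s+ds} - B_s) has mean 0. By the Itô isometry:
  Var( int_0^t f(s) dB_s ) = E[ (int_0^t f(s) dB_s)^2 ] = int_0^t f(s)^2 ds.
Here f(s) = 1/2 - 5*s, so f(s)^2 = (10*s - 1)^2/4. Integrate:
  int_0^t ((10*s - 1)^2/4) ds = t*(100*t^2 - 30*t + 3)/12.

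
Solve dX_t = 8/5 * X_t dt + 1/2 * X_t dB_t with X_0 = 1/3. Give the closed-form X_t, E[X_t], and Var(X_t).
X_t = 1/3 * exp((59/40) t + (1/2) B_t); E[X_t] = exp(8*t/5)/3; Var(X_t) = (exp(t/4) - 1)*exp(16*t/5)/9

For GBM dX = mu X dt + sigma X dB with X_0 = x_0, apply Itô to Y = log X: dY = (mu - sigma^2/2) dt + sigma dB, so Y_t = log(x_0) + (mu - sigma^2/2) t + sigma B_t and hence X_t = x_0 * exp((mu - sigma^2/2) t + sigma B_t).
With mu = 8/5, sigma = 1/2, x_0 = 1/3, this gives:
  X_t = 1/3 * exp((59/40) * t + (1/2) * B_t).
Since sigma*B_t ~ Normal(0, sigma^2 t), E[exp(sigma*B_t)] = exp(sigma^2 t / 2); so E[X_t] = x_0 * exp((mu - sigma^2/2) t) * exp(sigma^2 t / 2) = x_0 * exp(mu t) = exp(8*t/5)/3.
Var(X_t) = E[X_t^2] - (E[X_t])^2 = x_0^2 * exp(2 mu t) * (exp(sigma^2 t) - 1) = (exp(t/4) - 1)*exp(16*t/5)/9.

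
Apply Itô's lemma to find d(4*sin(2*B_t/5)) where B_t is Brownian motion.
d(4*sin(2*B_t/5)) = (-8*sin(2*B_t/5)/25) dt + (8*cos(2*B_t/5)/5) dB_t

Itô's formula for f(B_t) gives d f(B_t) = f'(B_t) dB_t + (1/2) f''(B_t) dt. Compute derivatives of f(x) = 4*sin(2*x/5):
  f'(x)  = 8*cos(2*x/5)/5
  f''(x) = -16*sin(2*x/5)/25
Substitute x = B_t and multiply the f'' term by 1/2:
  drift     = (1/2) * (-16*sin(2*x/5)/25) evaluated at B_t = -8*sin(2*B_t/5)/25
  diffusion = (8*cos(2*x/5)/5) evaluated at B_t = 8*cos(2*B_t/5)/5
Therefore d(4*sin(2*B_t/5)) = (-8*sin(2*B_t/5)/25) dt + (8*cos(2*B_t/5)/5) dB_t.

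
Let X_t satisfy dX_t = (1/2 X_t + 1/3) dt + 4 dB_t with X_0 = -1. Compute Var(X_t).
Var(X_t) = 16*exp(t) - 16

The variance V(t) = Var(X_t) satisfies V'(t) = 2 a V(t) + c^2 with V(0) = 0 (drift coefficient is linear in X, diffusion is constant). With a = 1/2, c = 4, the solution is
  V(t) = (c^2 / (2 a)) * (exp(2 a t) - 1)
       = (4^2 / (2*(1/2))) * (exp(1 t) - 1)
       = 16*exp(t) - 16.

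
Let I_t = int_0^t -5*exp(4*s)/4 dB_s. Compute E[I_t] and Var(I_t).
E[I_t] = 0; Var(I_t) = 25*exp(8*t)/128 - 25/128

The Itô integral of a deterministic integrand f(s) has mean 0 because each increment f(s) * (B_{s+ds} - B_s) has mean 0. By the Itô isometry:
  Var( int_0^t f(s) dB_s ) = E[ (int_0^t f(s) dB_s)^2 ] = int_0^t f(s)^2 ds.
Here f(s) = -5*exp(4*s)/4, so f(s)^2 = 25*exp(8*s)/16. Integrate:
  int_0^t (25*exp(8*s)/16) ds = 25*exp(8*t)/128 - 25/128.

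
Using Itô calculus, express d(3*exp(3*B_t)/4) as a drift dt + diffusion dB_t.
d(3*exp(3*B_t)/4) = (27*exp(3*B_t)/8) dt + (9*exp(3*B_t)/4) dB_t

Itô's formula for f(B_t) gives d f(B_t) = f'(B_t) dB_t + (1/2) f''(B_t) dt. Compute derivatives of f(x) = 3*exp(3*x)/4:
  f'(x)  = 9*exp(3*x)/4
  f''(x) = 27*exp(3*x)/4
Substitute x = B_t and multiply the f'' term by 1/2:
  drift     = (1/2) * (27*exp(3*x)/4) evaluated at B_t = 27*exp(3*B_t)/8
  diffusion = (9*exp(3*x)/4) evaluated at B_t = 9*exp(3*B_t)/4
Therefore d(3*exp(3*B_t)/4) = (27*exp(3*B_t)/8) dt + (9*exp(3*B_t)/4) dB_t.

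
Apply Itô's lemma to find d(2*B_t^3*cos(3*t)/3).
d(2*B_t^3*cos(3*t)/3) = (2*B_t*(-B_t^2*sin(3*t) + cos(3*t))) dt + (2*B_t^2*cos(3*t)) dB_t

Itô's formula for f(t, x): d f(t, B_t) = (f_t + (1/2) f_xx) dt + f_x dB_t. Compute partials of f(t, x) = 2*x^3*cos(3*t)/3:
  f_t(t,x)  = -2*x^3*sin(3*t)
  f_x(t,x)  = 2*x^2*cos(3*t)
  f_xx(t,x) = 4*x*cos(3*t)
Assemble drift = f_t + (1/2) f_xx = 2*x*(-x^2*sin(3*t) + cos(3*t)) and diffusion = f_x = 2*x^2*cos(3*t). Substituting x = B_t:
  d(2*B_t^3*cos(3*t)/3) = (2*B_t*(-B_t^2*sin(3*t) + cos(3*t))) dt + (2*B_t^2*cos(3*t)) dB_t.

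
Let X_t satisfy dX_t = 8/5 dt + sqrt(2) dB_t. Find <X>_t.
<X>_t = 2*t

For an Itô process dX_t = a(t) dt + b(t) dB_t, the quadratic variation is <X>_t = int_0^t b(s)^2 ds (the drift term does not contribute). Here b(s) = sqrt(2), so
  b(s)^2 = 2.
Integrating from 0 to t:
  <X>_t = int_0^t (2) ds = 2*t.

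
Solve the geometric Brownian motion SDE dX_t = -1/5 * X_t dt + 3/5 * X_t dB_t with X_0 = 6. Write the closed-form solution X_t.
X_t = 6 * exp((-19/50) * t + (3/5) * B_t)

For GBM dX = mu X dt + sigma X dB with X_0 = x_0, apply Itô to Y = log X: dY = (mu - sigma^2/2) dt + sigma dB, so Y_t = log(x_0) + (mu - sigma^2/2) t + sigma B_t and hence X_t = x_0 * exp((mu - sigma^2/2) t + sigma B_t).
With mu = -1/5, sigma = 3/5, x_0 = 6, this gives:
  X_t = 6 * exp((-19/50) * t + (3/5) * B_t).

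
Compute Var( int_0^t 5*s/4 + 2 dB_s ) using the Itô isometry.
Var = t*(25*t^2 + 120*t + 192)/48

The Itô integral of a deterministic integrand f(s) has mean 0 because each increment f(s) * (B_{s+ds} - B_s) has mean 0. By the Itô isometry:
  Var( int_0^t f(s) dB_s ) = E[ (int_0^t f(s) dB_s)^2 ] = int_0^t f(s)^2 ds.
Here f(s) = 5*s/4 + 2, so f(s)^2 = (5*s + 8)^2/16. Integrate:
  int_0^t ((5*s + 8)^2/16) ds = t*(25*t^2 + 120*t + 192)/48.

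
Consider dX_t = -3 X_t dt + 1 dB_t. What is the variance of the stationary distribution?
lim Var(X_t) = 1/6

The OU SDE dX = -theta X dt + sigma dB admits the integrating factor exp(theta t): d(exp(theta t) X_t) = sigma exp(theta t) dB_t. Integrating from 0 to t gives X_t = x_0 * exp(-theta t) + sigma * int_0^t exp(-theta (t-s)) dB_s for any initial x_0. The Itô integral has variance (by the Itô isometry) sigma^2 * int_0^t exp(-2 theta (t - s)) ds = sigma^2 * (1 - exp(-2 theta t)) / (2 theta), independent of x_0.
With theta = 3, sigma = 1:
  Var(X_t) = (1)^2 * (1 - exp(-2*3 t)) / (2 * 3) = 1/6 - exp(-6*t)/6.
As t -> infinity, exp(-2*3 t) -> 0, so the stationary variance is sigma^2 / (2 theta) = 1/6.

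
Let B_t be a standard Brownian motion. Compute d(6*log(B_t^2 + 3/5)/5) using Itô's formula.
d(6*log(B_t^2 + 3/5)/5) = (6*(3 - 5*B_t^2)/(5*B_t^2 + 3)^2) dt + (12*B_t/(5*B_t^2 + 3)) dB_t

Itô's formula for f(B_t) gives d f(B_t) = f'(B_t) dB_t + (1/2) f''(B_t) dt. Compute derivatives of f(x) = 6*log(x^2 + 3/5)/5:
  f'(x)  = 12*x/(5*x^2 + 3)
  f''(x) = 12*(3 - 5*x^2)/(5*x^2 + 3)^2
Substitute x = B_t and multiply the f'' term by 1/2:
  drift     = (1/2) * (12*(3 - 5*x^2)/(5*x^2 + 3)^2) evaluated at B_t = 6*(3 - 5*B_t^2)/(5*B_t^2 + 3)^2
  diffusion = (12*x/(5*x^2 + 3)) evaluated at B_t = 12*B_t/(5*B_t^2 + 3)
Therefore d(6*log(B_t^2 + 3/5)/5) = (6*(3 - 5*B_t^2)/(5*B_t^2 + 3)^2) dt + (12*B_t/(5*B_t^2 + 3)) dB_t.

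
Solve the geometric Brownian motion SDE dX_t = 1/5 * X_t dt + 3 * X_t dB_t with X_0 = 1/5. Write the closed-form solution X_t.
X_t = 1/5 * exp((-43/10) * t + (3) * B_t)

For GBM dX = mu X dt + sigma X dB with X_0 = x_0, apply Itô to Y = log X: dY = (mu - sigma^2/2) dt + sigma dB, so Y_t = log(x_0) + (mu - sigma^2/2) t + sigma B_t and hence X_t = x_0 * exp((mu - sigma^2/2) t + sigma B_t).
With mu = 1/5, sigma = 3, x_0 = 1/5, this gives:
  X_t = 1/5 * exp((-43/10) * t + (3) * B_t).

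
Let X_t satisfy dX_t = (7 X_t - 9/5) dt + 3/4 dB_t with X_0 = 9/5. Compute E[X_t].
E[X_t] = 54*exp(7*t)/35 + 9/35

Taking expectations and using E[dB_t] = 0, the mean m(t) = E[X_t] satisfies the ODE m'(t) = a m(t) + b with m(0) = x_0. With a = 7, b = -9/5, x_0 = 9/5, the solution is
  m(t) = x_0 * exp(a t) + (b/a) * (exp(a t) - 1)
       = (9/5) * exp(7 t) + ((-9/5)/7) * (exp(7 t) - 1)
       = 54*exp(7*t)/35 + 9/35.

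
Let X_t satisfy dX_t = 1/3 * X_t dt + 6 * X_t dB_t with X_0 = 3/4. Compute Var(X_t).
Var(X_t) = 9*(exp(36*t) - 1)*exp(2*t/3)/16

For GBM dX = mu X dt + sigma X dB with X_0 = x_0, apply Itô to Y = log X: dY = (mu - sigma^2/2) dt + sigma dB, so Y_t = log(x_0) + (mu - sigma^2/2) t + sigma B_t and hence X_t = x_0 * exp((mu - sigma^2/2) t + sigma B_t).
With mu = 1/3, sigma = 6, x_0 = 3/4, this gives:
  X_t = 3/4 * exp((-53/3) * t + (6) * B_t).
Since sigma*B_t ~ Normal(0, sigma^2 t), E[exp(sigma*B_t)] = exp(sigma^2 t / 2); so E[X_t] = x_0 * exp((mu - sigma^2/2) t) * exp(sigma^2 t / 2) = x_0 * exp(mu t) = 3*exp(t/3)/4.
Var(X_t) = E[X_t^2] - (E[X_t])^2 = x_0^2 * exp(2 mu t) * (exp(sigma^2 t) - 1) = 9*(exp(36*t) - 1)*exp(2*t/3)/16.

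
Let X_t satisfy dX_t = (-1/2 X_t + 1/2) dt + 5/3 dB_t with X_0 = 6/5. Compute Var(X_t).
Var(X_t) = 25/9 - 25*exp(-t)/9

The variance V(t) = Var(X_t) satisfies V'(t) = 2 a V(t) + c^2 with V(0) = 0 (drift coefficient is linear in X, diffusion is constant). With a = -1/2, c = 5/3, the solution is
  V(t) = (c^2 / (2 a)) * (exp(2 a t) - 1)
       = ((5/3)^2 / (2*(-1/2))) * (exp((-1) t) - 1)
       = 25/9 - 25*exp(-t)/9.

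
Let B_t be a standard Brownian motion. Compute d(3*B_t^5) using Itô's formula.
d(3*B_t^5) = (30*B_t^3) dt + (15*B_t^4) dB_t

Itô's formula for f(B_t) gives d f(B_t) = f'(B_t) dB_t + (1/2) f''(B_t) dt. Compute derivatives of f(x) = 3*x^5:
  f'(x)  = 15*x^4
  f''(x) = 60*x^3
Substitute x = B_t and multiply the f'' term by 1/2:
  drift     = (1/2) * (60*x^3) evaluated at B_t = 30*B_t^3
  diffusion = (15*x^4) evaluated at B_t = 15*B_t^4
Therefore d(3*B_t^5) = (30*B_t^3) dt + (15*B_t^4) dB_t.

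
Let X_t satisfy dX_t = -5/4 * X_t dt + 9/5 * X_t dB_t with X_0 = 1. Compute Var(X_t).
Var(X_t) = (exp(81*t/25) - 1)*exp(-5*t/2)

For GBM dX = mu X dt + sigma X dB with X_0 = x_0, apply Itô to Y = log X: dY = (mu - sigma^2/2) dt + sigma dB, so Y_t = log(x_0) + (mu - sigma^2/2) t + sigma B_t and hence X_t = x_0 * exp((mu - sigma^2/2) t + sigma B_t).
With mu = -5/4, sigma = 9/5, x_0 = 1, this gives:
  X_t = 1 * exp((-287/100) * t + (9/5) * B_t).
Since sigma*B_t ~ Normal(0, sigma^2 t), E[exp(sigma*B_t)] = exp(sigma^2 t / 2); so E[X_t] = x_0 * exp((mu - sigma^2/2) t) * exp(sigma^2 t / 2) = x_0 * exp(mu t) = exp(-5*t/4).
Var(X_t) = E[X_t^2] - (E[X_t])^2 = x_0^2 * exp(2 mu t) * (exp(sigma^2 t) - 1) = (exp(81*t/25) - 1)*exp(-5*t/2).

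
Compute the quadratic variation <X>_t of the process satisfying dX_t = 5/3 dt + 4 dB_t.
<X>_t = 16*t

For an Itô process dX_t = a(t) dt + b(t) dB_t, the quadratic variation is <X>_t = int_0^t b(s)^2 ds (the drift term does not contribute). Here b(s) = 4, so
  b(s)^2 = 16.
Integrating from 0 to t:
  <X>_t = int_0^t (16) ds = 16*t.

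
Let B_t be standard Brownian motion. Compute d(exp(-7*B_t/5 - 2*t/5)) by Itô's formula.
d(exp(-7*B_t/5 - 2*t/5)) = (29*exp(-7*B_t/5 - 2*t/5)/50) dt + (-7*exp(-7*B_t/5 - 2*t/5)/5) dB_t

Itô's formula for f(t, x): d f(t, B_t) = (f_t + (1/2) f_xx) dt + f_x dB_t. Compute partials of f(t, x) = exp(-2*t/5 - 7*x/5):
  f_t(t,x)  = -2*exp(-2*t/5 - 7*x/5)/5
  f_x(t,x)  = -7*exp(-2*t/5 - 7*x/5)/5
  f_xx(t,x) = 49*exp(-2*t/5 - 7*x/5)/25
Assemble drift = f_t + (1/2) f_xx = 29*exp(-2*t/5 - 7*x/5)/50 and diffusion = f_x = -7*exp(-2*t/5 - 7*x/5)/5. Substituting x = B_t:
  d(exp(-7*B_t/5 - 2*t/5)) = (29*exp(-7*B_t/5 - 2*t/5)/50) dt + (-7*exp(-7*B_t/5 - 2*t/5)/5) dB_t.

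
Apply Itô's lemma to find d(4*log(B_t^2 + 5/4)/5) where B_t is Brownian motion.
d(4*log(B_t^2 + 5/4)/5) = (16*(5 - 4*B_t^2)/(5*(4*B_t^2 + 5)^2)) dt + (32*B_t/(5*(4*B_t^2 + 5))) dB_t

Itô's formula for f(B_t) gives d f(B_t) = f'(B_t) dB_t + (1/2) f''(B_t) dt. Compute derivatives of f(x) = 4*log(x^2 + 5/4)/5:
  f'(x)  = 32*x/(5*(4*x^2 + 5))
  f''(x) = 32*(5 - 4*x^2)/(5*(4*x^2 + 5)^2)
Substitute x = B_t and multiply the f'' term by 1/2:
  drift     = (1/2) * (32*(5 - 4*x^2)/(5*(4*x^2 + 5)^2)) evaluated at B_t = 16*(5 - 4*B_t^2)/(5*(4*B_t^2 + 5)^2)
  diffusion = (32*x/(5*(4*x^2 + 5))) evaluated at B_t = 32*B_t/(5*(4*B_t^2 + 5))
Therefore d(4*log(B_t^2 + 5/4)/5) = (16*(5 - 4*B_t^2)/(5*(4*B_t^2 + 5)^2)) dt + (32*B_t/(5*(4*B_t^2 + 5))) dB_t.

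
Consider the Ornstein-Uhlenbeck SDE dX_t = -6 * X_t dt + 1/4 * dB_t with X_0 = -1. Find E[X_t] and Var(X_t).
E[X_t] = -exp(-6*t); Var(X_t) = 1/192 - exp(-12*t)/192

The OU SDE dX = -theta X dt + sigma dB admits the integrating factor exp(theta t): d(exp(theta t) X_t) = sigma exp(theta t) dB_t. Integrating from 0 to t:
  X_t = x_0 * exp(-theta t) + sigma * int_0^t exp(-theta (t-s)) dB_s.
The Itô integral has mean 0 and (by the Itô isometry) variance sigma^2 * int_0^t exp(-2 theta (t - s)) ds = sigma^2 * (1 - exp(-2 theta t)) / (2 theta).
With theta = 6, sigma = 1/4, x_0 = -1:
  E[X_t] = -1 * exp(-6 t) = -exp(-6*t)
  Var(X_t) = (1/4)^2 * (1 - exp(-2*6 t)) / (2 * 6) = 1/192 - exp(-12*t)/192.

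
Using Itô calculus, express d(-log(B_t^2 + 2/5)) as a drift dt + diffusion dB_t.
d(-log(B_t^2 + 2/5)) = (5*(5*B_t^2 - 2)/(5*B_t^2 + 2)^2) dt + (-10*B_t/(5*B_t^2 + 2)) dB_t

Itô's formula for f(B_t) gives d f(B_t) = f'(B_t) dB_t + (1/2) f''(B_t) dt. Compute derivatives of f(x) = -log(x^2 + 2/5):
  f'(x)  = -10*x/(5*x^2 + 2)
  f''(x) = 10*(5*x^2 - 2)/(5*x^2 + 2)^2
Substitute x = B_t and multiply the f'' term by 1/2:
  drift     = (1/2) * (10*(5*x^2 - 2)/(5*x^2 + 2)^2) evaluated at B_t = 5*(5*B_t^2 - 2)/(5*B_t^2 + 2)^2
  diffusion = (-10*x/(5*x^2 + 2)) evaluated at B_t = -10*B_t/(5*B_t^2 + 2)
Therefore d(-log(B_t^2 + 2/5)) = (5*(5*B_t^2 - 2)/(5*B_t^2 + 2)^2) dt + (-10*B_t/(5*B_t^2 + 2)) dB_t.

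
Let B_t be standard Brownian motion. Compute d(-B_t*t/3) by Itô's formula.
d(-B_t*t/3) = (-B_t/3) dt + (-t/3) dB_t

Itô's formula for f(t, x): d f(t, B_t) = (f_t + (1/2) f_xx) dt + f_x dB_t. Compute partials of f(t, x) = -t*x/3:
  f_t(t,x)  = -x/3
  f_x(t,x)  = -t/3
  f_xx(t,x) = 0
Assemble drift = f_t + (1/2) f_xx = -x/3 and diffusion = f_x = -t/3. Substituting x = B_t:
  d(-B_t*t/3) = (-B_t/3) dt + (-t/3) dB_t.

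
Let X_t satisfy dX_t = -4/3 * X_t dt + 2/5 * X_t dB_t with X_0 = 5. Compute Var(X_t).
Var(X_t) = (25*exp(4*t/25) - 25)*exp(-8*t/3)

For GBM dX = mu X dt + sigma X dB with X_0 = x_0, apply Itô to Y = log X: dY = (mu - sigma^2/2) dt + sigma dB, so Y_t = log(x_0) + (mu - sigma^2/2) t + sigma B_t and hence X_t = x_0 * exp((mu - sigma^2/2) t + sigma B_t).
With mu = -4/3, sigma = 2/5, x_0 = 5, this gives:
  X_t = 5 * exp((-106/75) * t + (2/5) * B_t).
Since sigma*B_t ~ Normal(0, sigma^2 t), E[exp(sigma*B_t)] = exp(sigma^2 t / 2); so E[X_t] = x_0 * exp((mu - sigma^2/2) t) * exp(sigma^2 t / 2) = x_0 * exp(mu t) = 5*exp(-4*t/3).
Var(X_t) = E[X_t^2] - (E[X_t])^2 = x_0^2 * exp(2 mu t) * (exp(sigma^2 t) - 1) = (25*exp(4*t/25) - 25)*exp(-8*t/3).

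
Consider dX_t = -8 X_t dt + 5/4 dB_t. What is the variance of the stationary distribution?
lim Var(X_t) = 25/256

The OU SDE dX = -theta X dt + sigma dB admits the integrating factor exp(theta t): d(exp(theta t) X_t) = sigma exp(theta t) dB_t. Integrating from 0 to t gives X_t = x_0 * exp(-theta t) + sigma * int_0^t exp(-theta (t-s)) dB_s for any initial x_0. The Itô integral has variance (by the Itô isometry) sigma^2 * int_0^t exp(-2 theta (t - s)) ds = sigma^2 * (1 - exp(-2 theta t)) / (2 theta), independent of x_0.
With theta = 8, sigma = 5/4:
  Var(X_t) = (5/4)^2 * (1 - exp(-2*8 t)) / (2 * 8) = 25/256 - 25*exp(-16*t)/256.
As t -> infinity, exp(-2*8 t) -> 0, so the stationary variance is sigma^2 / (2 theta) = 25/256.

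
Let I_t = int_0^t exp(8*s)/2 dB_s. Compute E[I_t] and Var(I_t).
E[I_t] = 0; Var(I_t) = exp(16*t)/64 - 1/64

The Itô integral of a deterministic integrand f(s) has mean 0 because each increment f(s) * (B_{s+ds} - B_s) has mean 0. By the Itô isometry:
  Var( int_0^t f(s) dB_s ) = E[ (int_0^t f(s) dB_s)^2 ] = int_0^t f(s)^2 ds.
Here f(s) = exp(8*s)/2, so f(s)^2 = exp(16*s)/4. Integrate:
  int_0^t (exp(16*s)/4) ds = exp(16*t)/64 - 1/64.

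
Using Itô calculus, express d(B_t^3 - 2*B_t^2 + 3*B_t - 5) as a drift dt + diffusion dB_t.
d(B_t^3 - 2*B_t^2 + 3*B_t - 5) = (3*B_t - 2) dt + (3*B_t^2 - 4*B_t + 3) dB_t

Itô's formula for f(B_t) gives d f(B_t) = f'(B_t) dB_t + (1/2) f''(B_t) dt. Compute derivatives of f(x) = x^3 - 2*x^2 + 3*x - 5:
  f'(x)  = 3*x^2 - 4*x + 3
  f''(x) = 6*x - 4
Substitute x = B_t and multiply the f'' term by 1/2:
  drift     = (1/2) * (6*x - 4) evaluated at B_t = 3*B_t - 2
  diffusion = (3*x^2 - 4*x + 3) evaluated at B_t = 3*B_t^2 - 4*B_t + 3
Therefore d(B_t^3 - 2*B_t^2 + 3*B_t - 5) = (3*B_t - 2) dt + (3*B_t^2 - 4*B_t + 3) dB_t.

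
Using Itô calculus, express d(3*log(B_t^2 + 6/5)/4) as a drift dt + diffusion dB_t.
d(3*log(B_t^2 + 6/5)/4) = (15*(6 - 5*B_t^2)/(4*(5*B_t^2 + 6)^2)) dt + (15*B_t/(2*(5*B_t^2 + 6))) dB_t

Itô's formula for f(B_t) gives d f(B_t) = f'(B_t) dB_t + (1/2) f''(B_t) dt. Compute derivatives of f(x) = 3*log(x^2 + 6/5)/4:
  f'(x)  = 15*x/(2*(5*x^2 + 6))
  f''(x) = 15*(6 - 5*x^2)/(2*(5*x^2 + 6)^2)
Substitute x = B_t and multiply the f'' term by 1/2:
  drift     = (1/2) * (15*(6 - 5*x^2)/(2*(5*x^2 + 6)^2)) evaluated at B_t = 15*(6 - 5*B_t^2)/(4*(5*B_t^2 + 6)^2)
  diffusion = (15*x/(2*(5*x^2 + 6))) evaluated at B_t = 15*B_t/(2*(5*B_t^2 + 6))
Therefore d(3*log(B_t^2 + 6/5)/4) = (15*(6 - 5*B_t^2)/(4*(5*B_t^2 + 6)^2)) dt + (15*B_t/(2*(5*B_t^2 + 6))) dB_t.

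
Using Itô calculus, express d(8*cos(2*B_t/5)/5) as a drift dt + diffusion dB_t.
d(8*cos(2*B_t/5)/5) = (-16*cos(2*B_t/5)/125) dt + (-16*sin(2*B_t/5)/25) dB_t

Itô's formula for f(B_t) gives d f(B_t) = f'(B_t) dB_t + (1/2) f''(B_t) dt. Compute derivatives of f(x) = 8*cos(2*x/5)/5:
  f'(x)  = -16*sin(2*x/5)/25
  f''(x) = -32*cos(2*x/5)/125
Substitute x = B_t and multiply the f'' term by 1/2:
  drift     = (1/2) * (-32*cos(2*x/5)/125) evaluated at B_t = -16*cos(2*B_t/5)/125
  diffusion = (-16*sin(2*x/5)/25) evaluated at B_t = -16*sin(2*B_t/5)/25
Therefore d(8*cos(2*B_t/5)/5) = (-16*cos(2*B_t/5)/125) dt + (-16*sin(2*B_t/5)/25) dB_t.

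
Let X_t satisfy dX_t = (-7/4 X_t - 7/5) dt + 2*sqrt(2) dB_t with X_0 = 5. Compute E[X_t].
E[X_t] = -4/5 + 29*exp(-7*t/4)/5

Taking expectations and using E[dB_t] = 0, the mean m(t) = E[X_t] satisfies the ODE m'(t) = a m(t) + b with m(0) = x_0. With a = -7/4, b = -7/5, x_0 = 5, the solution is
  m(t) = x_0 * exp(a t) + (b/a) * (exp(a t) - 1)
       = 5 * exp((-7/4) t) + ((-7/5)/(-7/4)) * (exp((-7/4) t) - 1)
       = -4/5 + 29*exp(-7*t/4)/5.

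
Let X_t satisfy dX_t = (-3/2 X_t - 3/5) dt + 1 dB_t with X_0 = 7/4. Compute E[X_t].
E[X_t] = -2/5 + 43*exp(-3*t/2)/20

Taking expectations and using E[dB_t] = 0, the mean m(t) = E[X_t] satisfies the ODE m'(t) = a m(t) + b with m(0) = x_0. With a = -3/2, b = -3/5, x_0 = 7/4, the solution is
  m(t) = x_0 * exp(a t) + (b/a) * (exp(a t) - 1)
       = (7/4) * exp((-3/2) t) + ((-3/5)/(-3/2)) * (exp((-3/2) t) - 1)
       = -2/5 + 43*exp(-3*t/2)/20.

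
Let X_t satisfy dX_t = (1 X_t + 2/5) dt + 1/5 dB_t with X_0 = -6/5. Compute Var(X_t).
Var(X_t) = exp(2*t)/50 - 1/50

The variance V(t) = Var(X_t) satisfies V'(t) = 2 a V(t) + c^2 with V(0) = 0 (drift coefficient is linear in X, diffusion is constant). With a = 1, c = 1/5, the solution is
  V(t) = (c^2 / (2 a)) * (exp(2 a t) - 1)
       = ((1/5)^2 / (2*1)) * (exp(2 t) - 1)
       = exp(2*t)/50 - 1/50.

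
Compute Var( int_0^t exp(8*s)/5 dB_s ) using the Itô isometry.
Var = exp(16*t)/400 - 1/400

The Itô integral of a deterministic integrand f(s) has mean 0 because each increment f(s) * (B_{s+ds} - B_s) has mean 0. By the Itô isometry:
  Var( int_0^t f(s) dB_s ) = E[ (int_0^t f(s) dB_s)^2 ] = int_0^t f(s)^2 ds.
Here f(s) = exp(8*s)/5, so f(s)^2 = exp(16*s)/25. Integrate:
  int_0^t (exp(16*s)/25) ds = exp(16*t)/400 - 1/400.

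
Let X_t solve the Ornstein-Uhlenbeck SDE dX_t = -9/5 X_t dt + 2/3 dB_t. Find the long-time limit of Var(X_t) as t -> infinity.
lim Var(X_t) = 10/81

The OU SDE dX = -theta X dt + sigma dB admits the integrating factor exp(theta t): d(exp(theta t) X_t) = sigma exp(theta t) dB_t. Integrating from 0 to t gives X_t = x_0 * exp(-theta t) + sigma * int_0^t exp(-theta (t-s)) dB_s for any initial x_0. The Itô integral has variance (by the Itô isometry) sigma^2 * int_0^t exp(-2 theta (t - s)) ds = sigma^2 * (1 - exp(-2 theta t)) / (2 theta), independent of x_0.
With theta = 9/5, sigma = 2/3:
  Var(X_t) = (2/3)^2 * (1 - exp(-2*9/5 t)) / (2 * 9/5) = 10/81 - 10*exp(-18*t/5)/81.
As t -> infinity, exp(-2*9/5 t) -> 0, so the stationary variance is sigma^2 / (2 theta) = 10/81.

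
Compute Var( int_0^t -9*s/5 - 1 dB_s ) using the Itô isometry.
Var = t*(27*t^2 + 45*t + 25)/25

The Itô integral of a deterministic integrand f(s) has mean 0 because each increment f(s) * (B_{s+ds} - B_s) has mean 0. By the Itô isometry:
  Var( int_0^t f(s) dB_s ) = E[ (int_0^t f(s) dB_s)^2 ] = int_0^t f(s)^2 ds.
Here f(s) = -9*s/5 - 1, so f(s)^2 = (9*s + 5)^2/25. Integrate:
  int_0^t ((9*s + 5)^2/25) ds = t*(27*t^2 + 45*t + 25)/25.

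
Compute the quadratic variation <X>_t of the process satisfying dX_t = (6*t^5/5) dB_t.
<X>_t = 36*t^11/275

For an Itô process dX_t = a(t) dt + b(t) dB_t, the quadratic variation is <X>_t = int_0^t b(s)^2 ds (the drift term does not contribute). Here b(s) = 6*s^5/5, so
  b(s)^2 = 36*s^10/25.
Integrating from 0 to t:
  <X>_t = int_0^t (36*s^10/25) ds = 36*t^11/275.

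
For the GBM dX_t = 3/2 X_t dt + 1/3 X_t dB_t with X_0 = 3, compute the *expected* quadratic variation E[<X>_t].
E[<X>_t] = 9*exp(28*t/9)/28 - 9/28

<X>_t = int_0^t ((1/3) * X_s)^2 ds. Taking expectation inside the integral: E[<X>_t] = (1/3)^2 * int_0^t E[X_s^2] ds. For GBM, E[X_s^2] = x_0^2 * exp((2 mu + sigma^2) s). Integrating:
  E[<X>_t] = (1/3)^2 * 3^2 * (exp((2*(3/2) + (1/3)^2) t) - 1) / (2*(3/2) + (1/3)^2)
           = (1/3)^2 * 3^2 * (exp((28/9) t) - 1) / (28/9) = 9*exp(28*t/9)/28 - 9/28.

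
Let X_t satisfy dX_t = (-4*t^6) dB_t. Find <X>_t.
<X>_t = 16*t^13/13

For an Itô process dX_t = a(t) dt + b(t) dB_t, the quadratic variation is <X>_t = int_0^t b(s)^2 ds (the drift term does not contribute). Here b(s) = -4*s^6, so
  b(s)^2 = 16*s^12.
Integrating from 0 to t:
  <X>_t = int_0^t (16*s^12) ds = 16*t^13/13.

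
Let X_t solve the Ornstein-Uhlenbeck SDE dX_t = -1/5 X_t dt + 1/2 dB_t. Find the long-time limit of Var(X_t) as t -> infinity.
lim Var(X_t) = 5/8

The OU SDE dX = -theta X dt + sigma dB admits the integrating factor exp(theta t): d(exp(theta t) X_t) = sigma exp(theta t) dB_t. Integrating from 0 to t gives X_t = x_0 * exp(-theta t) + sigma * int_0^t exp(-theta (t-s)) dB_s for any initial x_0. The Itô integral has variance (by the Itô isometry) sigma^2 * int_0^t exp(-2 theta (t - s)) ds = sigma^2 * (1 - exp(-2 theta t)) / (2 theta), independent of x_0.
With theta = 1/5, sigma = 1/2:
  Var(X_t) = (1/2)^2 * (1 - exp(-2*1/5 t)) / (2 * 1/5) = 5/8 - 5*exp(-2*t/5)/8.
As t -> infinity, exp(-2*1/5 t) -> 0, so the stationary variance is sigma^2 / (2 theta) = 5/8.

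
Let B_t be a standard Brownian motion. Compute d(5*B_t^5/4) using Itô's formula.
d(5*B_t^5/4) = (25*B_t^3/2) dt + (25*B_t^4/4) dB_t

Itô's formula for f(B_t) gives d f(B_t) = f'(B_t) dB_t + (1/2) f''(B_t) dt. Compute derivatives of f(x) = 5*x^5/4:
  f'(x)  = 25*x^4/4
  f''(x) = 25*x^3
Substitute x = B_t and multiply the f'' term by 1/2:
  drift     = (1/2) * (25*x^3) evaluated at B_t = 25*B_t^3/2
  diffusion = (25*x^4/4) evaluated at B_t = 25*B_t^4/4
Therefore d(5*B_t^5/4) = (25*B_t^3/2) dt + (25*B_t^4/4) dB_t.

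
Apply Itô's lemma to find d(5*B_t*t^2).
d(5*B_t*t^2) = (10*B_t*t) dt + (5*t^2) dB_t

Itô's formula for f(t, x): d f(t, B_t) = (f_t + (1/2) f_xx) dt + f_x dB_t. Compute partials of f(t, x) = 5*t^2*x:
  f_t(t,x)  = 10*t*x
  f_x(t,x)  = 5*t^2
  f_xx(t,x) = 0
Assemble drift = f_t + (1/2) f_xx = 10*t*x and diffusion = f_x = 5*t^2. Substituting x = B_t:
  d(5*B_t*t^2) = (10*B_t*t) dt + (5*t^2) dB_t.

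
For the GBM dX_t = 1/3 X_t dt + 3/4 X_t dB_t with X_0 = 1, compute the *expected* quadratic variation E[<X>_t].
E[<X>_t] = 27*exp(59*t/48)/59 - 27/59

<X>_t = int_0^t ((3/4) * X_s)^2 ds. Taking expectation inside the integral: E[<X>_t] = (3/4)^2 * int_0^t E[X_s^2] ds. For GBM, E[X_s^2] = x_0^2 * exp((2 mu + sigma^2) s). Integrating:
  E[<X>_t] = (3/4)^2 * 1^2 * (exp((2*(1/3) + (3/4)^2) t) - 1) / (2*(1/3) + (3/4)^2)
           = (3/4)^2 * 1^2 * (exp((59/48) t) - 1) / (59/48) = 27*exp(59*t/48)/59 - 27/59.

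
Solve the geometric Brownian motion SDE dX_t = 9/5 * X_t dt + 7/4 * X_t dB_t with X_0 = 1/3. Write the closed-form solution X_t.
X_t = 1/3 * exp((43/160) * t + (7/4) * B_t)

For GBM dX = mu X dt + sigma X dB with X_0 = x_0, apply Itô to Y = log X: dY = (mu - sigma^2/2) dt + sigma dB, so Y_t = log(x_0) + (mu - sigma^2/2) t + sigma B_t and hence X_t = x_0 * exp((mu - sigma^2/2) t + sigma B_t).
With mu = 9/5, sigma = 7/4, x_0 = 1/3, this gives:
  X_t = 1/3 * exp((43/160) * t + (7/4) * B_t).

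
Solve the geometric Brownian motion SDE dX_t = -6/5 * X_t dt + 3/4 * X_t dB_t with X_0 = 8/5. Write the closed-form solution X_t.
X_t = 8/5 * exp((-237/160) * t + (3/4) * B_t)

For GBM dX = mu X dt + sigma X dB with X_0 = x_0, apply Itô to Y = log X: dY = (mu - sigma^2/2) dt + sigma dB, so Y_t = log(x_0) + (mu - sigma^2/2) t + sigma B_t and hence X_t = x_0 * exp((mu - sigma^2/2) t + sigma B_t).
With mu = -6/5, sigma = 3/4, x_0 = 8/5, this gives:
  X_t = 8/5 * exp((-237/160) * t + (3/4) * B_t).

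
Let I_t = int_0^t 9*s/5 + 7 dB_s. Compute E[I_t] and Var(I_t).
E[I_t] = 0; Var(I_t) = t*(27*t^2 + 315*t + 1225)/25

The Itô integral of a deterministic integrand f(s) has mean 0 because each increment f(s) * (B_{s+ds} - B_s) has mean 0. By the Itô isometry:
  Var( int_0^t f(s) dB_s ) = E[ (int_0^t f(s) dB_s)^2 ] = int_0^t f(s)^2 ds.
Here f(s) = 9*s/5 + 7, so f(s)^2 = (9*s + 35)^2/25. Integrate:
  int_0^t ((9*s + 35)^2/25) ds = t*(27*t^2 + 315*t + 1225)/25.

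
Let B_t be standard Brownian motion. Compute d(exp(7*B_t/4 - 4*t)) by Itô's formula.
d(exp(7*B_t/4 - 4*t)) = (-79*exp(7*B_t/4 - 4*t)/32) dt + (7*exp(7*B_t/4 - 4*t)/4) dB_t

Itô's formula for f(t, x): d f(t, B_t) = (f_t + (1/2) f_xx) dt + f_x dB_t. Compute partials of f(t, x) = exp(-4*t + 7*x/4):
  f_t(t,x)  = -4*exp(-4*t + 7*x/4)
  f_x(t,x)  = 7*exp(-4*t + 7*x/4)/4
  f_xx(t,x) = 49*exp(-4*t + 7*x/4)/16
Assemble drift = f_t + (1/2) f_xx = -79*exp(-4*t + 7*x/4)/32 and diffusion = f_x = 7*exp(-4*t + 7*x/4)/4. Substituting x = B_t:
  d(exp(7*B_t/4 - 4*t)) = (-79*exp(7*B_t/4 - 4*t)/32) dt + (7*exp(7*B_t/4 - 4*t)/4) dB_t.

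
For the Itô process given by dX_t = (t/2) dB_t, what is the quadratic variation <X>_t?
<X>_t = t^3/12

For an Itô process dX_t = a(t) dt + b(t) dB_t, the quadratic variation is <X>_t = int_0^t b(s)^2 ds (the drift term does not contribute). Here b(s) = s/2, so
  b(s)^2 = s^2/4.
Integrating from 0 to t:
  <X>_t = int_0^t (s^2/4) ds = t^3/12.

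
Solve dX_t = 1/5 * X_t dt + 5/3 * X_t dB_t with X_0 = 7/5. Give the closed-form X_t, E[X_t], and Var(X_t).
X_t = 7/5 * exp((-107/90) t + (5/3) B_t); E[X_t] = 7*exp(t/5)/5; Var(X_t) = 49*(exp(25*t/9) - 1)*exp(2*t/5)/25

For GBM dX = mu X dt + sigma X dB with X_0 = x_0, apply Itô to Y = log X: dY = (mu - sigma^2/2) dt + sigma dB, so Y_t = log(x_0) + (mu - sigma^2/2) t + sigma B_t and hence X_t = x_0 * exp((mu - sigma^2/2) t + sigma B_t).
With mu = 1/5, sigma = 5/3, x_0 = 7/5, this gives:
  X_t = 7/5 * exp((-107/90) * t + (5/3) * B_t).
Since sigma*B_t ~ Normal(0, sigma^2 t), E[exp(sigma*B_t)] = exp(sigma^2 t / 2); so E[X_t] = x_0 * exp((mu - sigma^2/2) t) * exp(sigma^2 t / 2) = x_0 * exp(mu t) = 7*exp(t/5)/5.
Var(X_t) = E[X_t^2] - (E[X_t])^2 = x_0^2 * exp(2 mu t) * (exp(sigma^2 t) - 1) = 49*(exp(25*t/9) - 1)*exp(2*t/5)/25.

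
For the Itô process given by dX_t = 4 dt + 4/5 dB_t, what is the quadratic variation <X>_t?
<X>_t = 16*t/25

For an Itô process dX_t = a(t) dt + b(t) dB_t, the quadratic variation is <X>_t = int_0^t b(s)^2 ds (the drift term does not contribute). Here b(s) = 4/5, so
  b(s)^2 = 16/25.
Integrating from 0 to t:
  <X>_t = int_0^t (16/25) ds = 16*t/25.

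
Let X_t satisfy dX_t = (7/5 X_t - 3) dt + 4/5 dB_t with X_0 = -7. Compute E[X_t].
E[X_t] = 15/7 - 64*exp(7*t/5)/7

Taking expectations and using E[dB_t] = 0, the mean m(t) = E[X_t] satisfies the ODE m'(t) = a m(t) + b with m(0) = x_0. With a = 7/5, b = -3, x_0 = -7, the solution is
  m(t) = x_0 * exp(a t) + (b/a) * (exp(a t) - 1)
       = (-7) * exp((7/5) t) + ((-3)/(7/5)) * (exp((7/5) t) - 1)
       = 15/7 - 64*exp(7*t/5)/7.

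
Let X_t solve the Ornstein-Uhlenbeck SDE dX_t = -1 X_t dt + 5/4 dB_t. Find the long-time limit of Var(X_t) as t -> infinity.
lim Var(X_t) = 25/32

The OU SDE dX = -theta X dt + sigma dB admits the integrating factor exp(theta t): d(exp(theta t) X_t) = sigma exp(theta t) dB_t. Integrating from 0 to t gives X_t = x_0 * exp(-theta t) + sigma * int_0^t exp(-theta (t-s)) dB_s for any initial x_0. The Itô integral has variance (by the Itô isometry) sigma^2 * int_0^t exp(-2 theta (t - s)) ds = sigma^2 * (1 - exp(-2 theta t)) / (2 theta), independent of x_0.
With theta = 1, sigma = 5/4:
  Var(X_t) = (5/4)^2 * (1 - exp(-2*1 t)) / (2 * 1) = 25/32 - 25*exp(-2*t)/32.
As t -> infinity, exp(-2*1 t) -> 0, so the stationary variance is sigma^2 / (2 theta) = 25/32.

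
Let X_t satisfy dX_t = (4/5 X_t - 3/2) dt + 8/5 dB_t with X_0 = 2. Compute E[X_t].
E[X_t] = exp(4*t/5)/8 + 15/8

Taking expectations and using E[dB_t] = 0, the mean m(t) = E[X_t] satisfies the ODE m'(t) = a m(t) + b with m(0) = x_0. With a = 4/5, b = -3/2, x_0 = 2, the solution is
  m(t) = x_0 * exp(a t) + (b/a) * (exp(a t) - 1)
       = 2 * exp((4/5) t) + ((-3/2)/(4/5)) * (exp((4/5) t) - 1)
       = exp(4*t/5)/8 + 15/8.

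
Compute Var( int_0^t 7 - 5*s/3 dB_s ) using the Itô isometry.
Var = t*(25*t^2 - 315*t + 1323)/27

The Itô integral of a deterministic integrand f(s) has mean 0 because each increment f(s) * (B_{s+ds} - B_s) has mean 0. By the Itô isometry:
  Var( int_0^t f(s) dB_s ) = E[ (int_0^t f(s) dB_s)^2 ] = int_0^t f(s)^2 ds.
Here f(s) = 7 - 5*s/3, so f(s)^2 = (5*s - 21)^2/9. Integrate:
  int_0^t ((5*s - 21)^2/9) ds = t*(25*t^2 - 315*t + 1323)/27.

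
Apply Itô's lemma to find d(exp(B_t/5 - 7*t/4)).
d(exp(B_t/5 - 7*t/4)) = (-173*exp(B_t/5 - 7*t/4)/100) dt + (exp(B_t/5 - 7*t/4)/5) dB_t

Itô's formula for f(t, x): d f(t, B_t) = (f_t + (1/2) f_xx) dt + f_x dB_t. Compute partials of f(t, x) = exp(-7*t/4 + x/5):
  f_t(t,x)  = -7*exp(-7*t/4 + x/5)/4
  f_x(t,x)  = exp(-7*t/4 + x/5)/5
  f_xx(t,x) = exp(-7*t/4 + x/5)/25
Assemble drift = f_t + (1/2) f_xx = -173*exp(-7*t/4 + x/5)/100 and diffusion = f_x = exp(-7*t/4 + x/5)/5. Substituting x = B_t:
  d(exp(B_t/5 - 7*t/4)) = (-173*exp(B_t/5 - 7*t/4)/100) dt + (exp(B_t/5 - 7*t/4)/5) dB_t.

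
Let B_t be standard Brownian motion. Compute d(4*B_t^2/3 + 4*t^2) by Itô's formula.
d(4*B_t^2/3 + 4*t^2) = (8*t + 4/3) dt + (8*B_t/3) dB_t

Itô's formula for f(t, x): d f(t, B_t) = (f_t + (1/2) f_xx) dt + f_x dB_t. Compute partials of f(t, x) = 4*t^2 + 4*x^2/3:
  f_t(t,x)  = 8*t
  f_x(t,x)  = 8*x/3
  f_xx(t,x) = 8/3
Assemble drift = f_t + (1/2) f_xx = 8*t + 4/3 and diffusion = f_x = 8*x/3. Substituting x = B_t:
  d(4*B_t^2/3 + 4*t^2) = (8*t + 4/3) dt + (8*B_t/3) dB_t.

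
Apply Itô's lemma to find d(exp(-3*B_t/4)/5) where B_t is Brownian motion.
d(exp(-3*B_t/4)/5) = (9*exp(-3*B_t/4)/160) dt + (-3*exp(-3*B_t/4)/20) dB_t

Itô's formula for f(B_t) gives d f(B_t) = f'(B_t) dB_t + (1/2) f''(B_t) dt. Compute derivatives of f(x) = exp(-3*x/4)/5:
  f'(x)  = -3*exp(-3*x/4)/20
  f''(x) = 9*exp(-3*x/4)/80
Substitute x = B_t and multiply the f'' term by 1/2:
  drift     = (1/2) * (9*exp(-3*x/4)/80) evaluated at B_t = 9*exp(-3*B_t/4)/160
  diffusion = (-3*exp(-3*x/4)/20) evaluated at B_t = -3*exp(-3*B_t/4)/20
Therefore d(exp(-3*B_t/4)/5) = (9*exp(-3*B_t/4)/160) dt + (-3*exp(-3*B_t/4)/20) dB_t.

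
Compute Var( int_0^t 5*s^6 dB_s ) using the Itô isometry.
Var = 25*t^13/13

The Itô integral of a deterministic integrand f(s) has mean 0 because each increment f(s) * (B_{s+ds} - B_s) has mean 0. By the Itô isometry:
  Var( int_0^t f(s) dB_s ) = E[ (int_0^t f(s) dB_s)^2 ] = int_0^t f(s)^2 ds.
Here f(s) = 5*s^6, so f(s)^2 = 25*s^12. Integrate:
  int_0^t (25*s^12) ds = 25*t^13/13.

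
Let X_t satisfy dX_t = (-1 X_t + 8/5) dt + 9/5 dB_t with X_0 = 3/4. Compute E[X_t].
E[X_t] = 8/5 - 17*exp(-t)/20

Taking expectations and using E[dB_t] = 0, the mean m(t) = E[X_t] satisfies the ODE m'(t) = a m(t) + b with m(0) = x_0. With a = -1, b = 8/5, x_0 = 3/4, the solution is
  m(t) = x_0 * exp(a t) + (b/a) * (exp(a t) - 1)
       = (3/4) * exp((-1) t) + ((8/5)/(-1)) * (exp((-1) t) - 1)
       = 8/5 - 17*exp(-t)/20.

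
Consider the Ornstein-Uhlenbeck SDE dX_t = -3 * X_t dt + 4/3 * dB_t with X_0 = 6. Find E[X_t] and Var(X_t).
E[X_t] = 6*exp(-3*t); Var(X_t) = 8/27 - 8*exp(-6*t)/27

The OU SDE dX = -theta X dt + sigma dB admits the integrating factor exp(theta t): d(exp(theta t) X_t) = sigma exp(theta t) dB_t. Integrating from 0 to t:
  X_t = x_0 * exp(-theta t) + sigma * int_0^t exp(-theta (t-s)) dB_s.
The Itô integral has mean 0 and (by the Itô isometry) variance sigma^2 * int_0^t exp(-2 theta (t - s)) ds = sigma^2 * (1 - exp(-2 theta t)) / (2 theta).
With theta = 3, sigma = 4/3, x_0 = 6:
  E[X_t] = 6 * exp(-3 t) = 6*exp(-3*t)
  Var(X_t) = (4/3)^2 * (1 - exp(-2*3 t)) / (2 * 3) = 8/27 - 8*exp(-6*t)/27.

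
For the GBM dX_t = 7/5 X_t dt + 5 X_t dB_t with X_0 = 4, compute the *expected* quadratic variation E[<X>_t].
E[<X>_t] = 2000*exp(139*t/5)/139 - 2000/139

<X>_t = int_0^t (5 * X_s)^2 ds. Taking expectation inside the integral: E[<X>_t] = 5^2 * int_0^t E[X_s^2] ds. For GBM, E[X_s^2] = x_0^2 * exp((2 mu + sigma^2) s). Integrating:
  E[<X>_t] = 5^2 * 4^2 * (exp((2*(7/5) + 5^2) t) - 1) / (2*(7/5) + 5^2)
           = 5^2 * 4^2 * (exp((139/5) t) - 1) / (139/5) = 2000*exp(139*t/5)/139 - 2000/139.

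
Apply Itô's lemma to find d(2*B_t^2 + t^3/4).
d(2*B_t^2 + t^3/4) = (3*t^2/4 + 2) dt + (4*B_t) dB_t

Itô's formula for f(t, x): d f(t, B_t) = (f_t + (1/2) f_xx) dt + f_x dB_t. Compute partials of f(t, x) = t^3/4 + 2*x^2:
  f_t(t,x)  = 3*t^2/4
  f_x(t,x)  = 4*x
  f_xx(t,x) = 4
Assemble drift = f_t + (1/2) f_xx = 3*t^2/4 + 2 and diffusion = f_x = 4*x. Substituting x = B_t:
  d(2*B_t^2 + t^3/4) = (3*t^2/4 + 2) dt + (4*B_t) dB_t.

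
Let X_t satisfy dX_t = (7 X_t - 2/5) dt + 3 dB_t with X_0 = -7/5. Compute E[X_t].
E[X_t] = 2/35 - 51*exp(7*t)/35

Taking expectations and using E[dB_t] = 0, the mean m(t) = E[X_t] satisfies the ODE m'(t) = a m(t) + b with m(0) = x_0. With a = 7, b = -2/5, x_0 = -7/5, the solution is
  m(t) = x_0 * exp(a t) + (b/a) * (exp(a t) - 1)
       = (-7/5) * exp(7 t) + ((-2/5)/7) * (exp(7 t) - 1)
       = 2/35 - 51*exp(7*t)/35.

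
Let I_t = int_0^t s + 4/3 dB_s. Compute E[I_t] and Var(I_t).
E[I_t] = 0; Var(I_t) = t*(3*t^2 + 12*t + 16)/9

The Itô integral of a deterministic integrand f(s) has mean 0 because each increment f(s) * (B_{s+ds} - B_s) has mean 0. By the Itô isometry:
  Var( int_0^t f(s) dB_s ) = E[ (int_0^t f(s) dB_s)^2 ] = int_0^t f(s)^2 ds.
Here f(s) = s + 4/3, so f(s)^2 = (3*s + 4)^2/9. Integrate:
  int_0^t ((3*s + 4)^2/9) ds = t*(3*t^2 + 12*t + 16)/9.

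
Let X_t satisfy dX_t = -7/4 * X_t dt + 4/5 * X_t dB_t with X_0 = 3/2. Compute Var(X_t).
Var(X_t) = (9*exp(16*t/25) - 9)*exp(-7*t/2)/4

For GBM dX = mu X dt + sigma X dB with X_0 = x_0, apply Itô to Y = log X: dY = (mu - sigma^2/2) dt + sigma dB, so Y_t = log(x_0) + (mu - sigma^2/2) t + sigma B_t and hence X_t = x_0 * exp((mu - sigma^2/2) t + sigma B_t).
With mu = -7/4, sigma = 4/5, x_0 = 3/2, this gives:
  X_t = 3/2 * exp((-207/100) * t + (4/5) * B_t).
Since sigma*B_t ~ Normal(0, sigma^2 t), E[exp(sigma*B_t)] = exp(sigma^2 t / 2); so E[X_t] = x_0 * exp((mu - sigma^2/2) t) * exp(sigma^2 t / 2) = x_0 * exp(mu t) = 3*exp(-7*t/4)/2.
Var(X_t) = E[X_t^2] - (E[X_t])^2 = x_0^2 * exp(2 mu t) * (exp(sigma^2 t) - 1) = (9*exp(16*t/25) - 9)*exp(-7*t/2)/4.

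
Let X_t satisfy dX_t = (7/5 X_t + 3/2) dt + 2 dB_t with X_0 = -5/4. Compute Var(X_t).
Var(X_t) = 10*exp(14*t/5)/7 - 10/7

The variance V(t) = Var(X_t) satisfies V'(t) = 2 a V(t) + c^2 with V(0) = 0 (drift coefficient is linear in X, diffusion is constant). With a = 7/5, c = 2, the solution is
  V(t) = (c^2 / (2 a)) * (exp(2 a t) - 1)
       = (2^2 / (2*(7/5))) * (exp((14/5) t) - 1)
       = 10*exp(14*t/5)/7 - 10/7.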